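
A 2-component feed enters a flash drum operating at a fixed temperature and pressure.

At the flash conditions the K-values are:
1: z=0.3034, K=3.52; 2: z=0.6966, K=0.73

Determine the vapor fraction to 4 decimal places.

Material balance + equilibrium reduce to Σ zᵢ(Kᵢ−1)/(1+ψ(Kᵢ−1)) = 0.
Feasibility: ΣzᵢKᵢ = 1.5765, Σzᵢ/Kᵢ = 1.0404 — both > 1, two phases present.
Iterate (Newton) starting at ψ = 0.68:
  ψ = 0.6800: g = 0.05137, g' = -0.3378 → ψ = 0.8321
  ψ = 0.8321: g = 0.00431, g' = -0.2854 → ψ = 0.8472
  ψ = 0.8472: g = 0.00003, g' = -0.2814 → ψ = 0.8473
Converged at ψ = 0.8473.

ψ = 0.8473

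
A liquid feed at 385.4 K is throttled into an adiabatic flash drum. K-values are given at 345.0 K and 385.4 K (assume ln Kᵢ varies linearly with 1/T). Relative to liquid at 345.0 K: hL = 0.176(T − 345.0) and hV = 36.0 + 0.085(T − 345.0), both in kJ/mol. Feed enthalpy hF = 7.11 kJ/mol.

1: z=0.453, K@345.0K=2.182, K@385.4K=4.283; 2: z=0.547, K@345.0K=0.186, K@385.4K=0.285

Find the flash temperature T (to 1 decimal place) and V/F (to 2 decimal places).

Adiabatic flash: solve Rachford–Rice at each trial T, then check hF = ψ·hV(T) + (1−ψ)·hL(T).
  T = 345.0 K: K = (2.182, 0.186), RR gives ψ = 0.094, H_out = 3.374 kJ/mol
  T = 385.4 K: K = (4.283, 0.285), RR gives ψ = 0.467, H_out = 22.204 kJ/mol
  T = 365.2 K: K = (3.115, 0.233), RR gives ψ = 0.332, H_out = 14.894 kJ/mol
  T = 355.1 K: K = (2.620, 0.209), RR gives ψ = 0.235, H_out = 10.020 kJ/mol
  T = 350.1 K: K = (2.396, 0.197), RR gives ψ = 0.173, H_out = 7.033 kJ/mol
  T = 352.6 K: K = (2.507, 0.203), RR gives ψ = 0.205, H_out = 8.588 kJ/mol
  T = 351.4 K: K = (2.453, 0.200), RR gives ψ = 0.190, H_out = 7.858 kJ/mol
Linear interpolation between T = 350.1 (H_out = 7.033) and T = 351.4 (H_out = 7.858) on hF = 7.11 gives T ≈ 350.2 K, at which ψ = 0.17.

T = 350.2 K, V/F = 0.17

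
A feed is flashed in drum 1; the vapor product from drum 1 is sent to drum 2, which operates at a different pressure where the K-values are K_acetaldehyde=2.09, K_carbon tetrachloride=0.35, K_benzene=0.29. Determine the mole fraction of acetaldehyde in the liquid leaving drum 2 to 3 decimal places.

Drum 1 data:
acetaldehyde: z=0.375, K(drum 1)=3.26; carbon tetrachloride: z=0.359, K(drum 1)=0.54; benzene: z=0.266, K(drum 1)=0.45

Drum 1:
Let ψ₁ = V/F and solve Σ zᵢ(Kᵢ−1)/(1+ψ₁(Kᵢ−1)) = 0.
g(0) = ΣzᵢKᵢ − 1 = 0.536 and g(1) = 1 − Σzᵢ/Kᵢ = -0.371, so a root lies in (0, 1).
Newton iteration, ψ₁⁰ = 0.5:
  ψ₁ = 0.500: g = -0.0184, g' = -0.703 → ψ₁ = 0.474
Converged at ψ₁ = 0.474.
Drum-1 compositions:
  acetaldehyde: x = 0.181, y = 0.590
  carbon tetrachloride: x = 0.459, y = 0.248
  benzene: x = 0.360, y = 0.162
Drum-2 feed = drum-1 vapor: z₂ = (0.5901, 0.2479, 0.1619).
Drum 2:
Material balance + equilibrium reduce to Σ zᵢ(Kᵢ−1)/(1+ψ₂(Kᵢ−1)) = 0.
g(0) = ΣzᵢKᵢ − 1 = 0.367 and g(1) = 1 − Σzᵢ/Kᵢ = -0.549, so a root lies in (0, 1).
Newton iteration, ψ₂⁰ = 0.39:
  ψ₂ = 0.390: g = 0.0765, g' = -0.689 → ψ₂ = 0.501
  ψ₂ = 0.501: g = -0.0014, g' = -0.720 → ψ₂ = 0.499
Converged at ψ₂ = 0.499.
  acetaldehyde: x = 0.382, y = 0.799
  carbon tetrachloride: x = 0.367, y = 0.128
  benzene: x = 0.251, y = 0.073

x_acetaldehyde (drum 2) = 0.382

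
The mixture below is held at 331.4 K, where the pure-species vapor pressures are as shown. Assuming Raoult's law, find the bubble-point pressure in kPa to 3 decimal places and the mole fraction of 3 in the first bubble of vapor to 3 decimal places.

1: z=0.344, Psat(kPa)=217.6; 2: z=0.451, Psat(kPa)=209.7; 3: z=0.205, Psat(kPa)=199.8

At the bubble point ψ → 0, so ΣzᵢKᵢ = 1 with Kᵢ = Pᵢˢᵃᵗ/P ⇒ P = ΣzᵢPᵢˢᵃᵗ.
P = 0.344·217.6 + 0.451·209.7 + 0.205·199.8 = 210.388 kPa
yᵢ = zᵢPᵢˢᵃᵗ/P ⇒ y_3 = 0.205·199.8/210.388 = 0.195

Pbub = 210.388 kPa, y_3 = 0.195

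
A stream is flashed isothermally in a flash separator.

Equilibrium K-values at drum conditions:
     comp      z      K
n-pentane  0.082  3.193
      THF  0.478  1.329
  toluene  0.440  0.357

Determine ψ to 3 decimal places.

Let ψ = V/F and solve Σ zᵢ(Kᵢ−1)/(1+ψ(Kᵢ−1)) = 0.
g(0) = ΣzᵢKᵢ − 1 = 0.054 and g(1) = 1 − Σzᵢ/Kᵢ = -0.618, so a root lies in (0, 1).
Iterate (Newton) starting at ψ = 0.5:
  ψ = 0.500: g = -0.1962, g' = -0.523 → ψ = 0.125
  ψ = 0.125: g = -0.0154, g' = -0.506 → ψ = 0.094
  ψ = 0.094: g = 0.0003, g' = -0.526 → ψ = 0.095
Converged at ψ = 0.095.

ψ = 0.095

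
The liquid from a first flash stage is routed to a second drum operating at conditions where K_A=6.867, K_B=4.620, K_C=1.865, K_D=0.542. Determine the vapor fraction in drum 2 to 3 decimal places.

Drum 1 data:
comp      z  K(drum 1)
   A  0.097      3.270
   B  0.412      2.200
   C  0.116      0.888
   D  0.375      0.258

Drum 1:
Newton iteration, ψ₁⁰ = 0.56:
  ψ₁ = 0.560: g = -0.0973, g' = -0.915 → ψ₁ = 0.454
  ψ₁ = 0.454: g = -0.0046, g' = -0.841 → ψ₁ = 0.448
Converged at ψ₁ = 0.448.
Drum-1 compositions:
  A: x = 0.048, y = 0.157
  B: x = 0.268, y = 0.589
  C: x = 0.122, y = 0.108
  D: x = 0.562, y = 0.145
Drum-2 feed = drum-1 liquid: z₂ = (0.0481, 0.2679, 0.1221, 0.5619).
Drum 2:
Iterate (Newton) starting at ψ₂ = 0.5:
  ψ₂ = 0.500: g = 0.1568, g' = -0.794 → ψ₂ = 0.697
  ψ₂ = 0.697: g = 0.0183, g' = -0.636 → ψ₂ = 0.726
Converged at ψ₂ = 0.726.
  A: x = 0.009, y = 0.063
  B: x = 0.074, y = 0.341
  C: x = 0.075, y = 0.140
  D: x = 0.842, y = 0.456

V/F (drum 2) = 0.726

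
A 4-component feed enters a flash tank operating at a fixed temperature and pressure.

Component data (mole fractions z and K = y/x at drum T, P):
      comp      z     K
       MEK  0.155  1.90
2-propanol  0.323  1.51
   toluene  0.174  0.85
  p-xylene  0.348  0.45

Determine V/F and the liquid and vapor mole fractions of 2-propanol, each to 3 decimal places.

Rachford–Rice: g(V/F) = Σ zᵢ(Kᵢ−1)/(1+V/F(Kᵢ−1)) = 0.
Check two-phase: ΣzᵢKᵢ = 1.087 > 1 and Σzᵢ/Kᵢ = 1.274 > 1, so g(0) = 0.087 > 0 and g(1) = -0.274 < 0.
Newton–Raphson from V/F = 0.5:
  V/F = 0.500: g = -0.0648, g' = -0.318 → V/F = 0.296
  V/F = 0.296: g = -0.0027, g' = -0.296 → V/F = 0.287
Converged at V/F = 0.287.
Compositions from xᵢ = zᵢ/(1+V/F(Kᵢ−1)), yᵢ = Kᵢxᵢ:
  MEK: x = 0.123, y = 0.234
  2-propanol: x = 0.282, y = 0.425
  toluene: x = 0.182, y = 0.155
  p-xylene: x = 0.413, y = 0.186

V/F = 0.287, x_2-propanol = 0.282, y_2-propanol = 0.425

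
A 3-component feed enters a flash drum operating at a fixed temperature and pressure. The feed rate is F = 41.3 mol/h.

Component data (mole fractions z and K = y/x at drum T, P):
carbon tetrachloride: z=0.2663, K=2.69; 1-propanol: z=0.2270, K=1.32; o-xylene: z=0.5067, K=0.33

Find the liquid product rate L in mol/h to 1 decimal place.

Let ψ = V/F and solve Σ zᵢ(Kᵢ−1)/(1+ψ(Kᵢ−1)) = 0.
Feasibility: ΣzᵢKᵢ = 1.1832, Σzᵢ/Kᵢ = 1.8064 — both > 1, two phases present.
Newton iteration, ψ⁰ = 0.58:
  ψ = 0.5800: g = -0.26672, g' = -0.8190 → ψ = 0.2543
  ψ = 0.2543: g = -0.02729, g' = -0.7224 → ψ = 0.2166
  ψ = 0.2166: g = 0.00030, g' = -0.7392 → ψ = 0.2170
Converged at ψ = 0.2170.
Then V = ψ·F = 0.2170·41.3 = 9.0 mol/h and L = F − V = 32.3 mol/h.

L = 32.3 mol/h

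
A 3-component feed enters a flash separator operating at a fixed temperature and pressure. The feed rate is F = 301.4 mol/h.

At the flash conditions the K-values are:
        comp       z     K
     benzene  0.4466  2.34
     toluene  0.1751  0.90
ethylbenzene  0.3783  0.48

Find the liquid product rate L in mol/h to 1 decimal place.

Rachford–Rice: g(ψ) = Σ zᵢ(Kᵢ−1)/(1+ψ(Kᵢ−1)) = 0.
Check two-phase: ΣzᵢKᵢ = 1.3842 > 1 and Σzᵢ/Kᵢ = 1.1735 > 1, so g(0) = 0.3842 > 0 and g(1) = -0.1735 < 0.
Iterate (Newton) starting at ψ = 0.5:
  ψ = 0.5000: g = 0.07409, g' = -0.4763 → ψ = 0.6556
  ψ = 0.6556: g = 0.00139, g' = -0.4647 → ψ = 0.6585
Converged at ψ = 0.6585.
Then V = ψ·F = 0.6585·301.4 = 198.5 mol/h and L = F − V = 102.9 mol/h.

L = 102.9 mol/h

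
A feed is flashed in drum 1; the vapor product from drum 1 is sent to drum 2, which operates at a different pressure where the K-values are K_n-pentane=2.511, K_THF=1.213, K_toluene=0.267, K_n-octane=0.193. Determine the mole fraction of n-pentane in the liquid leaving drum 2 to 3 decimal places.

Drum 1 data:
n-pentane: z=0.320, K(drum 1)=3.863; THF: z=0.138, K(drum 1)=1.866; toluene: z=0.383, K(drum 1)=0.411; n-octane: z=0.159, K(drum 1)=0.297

Drum 1:
Newton–Raphson from ψ₁ = 0.46:
  ψ₁ = 0.460: g = 0.0063, g' = -0.963 → ψ₁ = 0.466
  ψ₁ = 0.466: g = 0.0000, g' = -0.960 → ψ₁ = 0.467
Converged at ψ₁ = 0.467.
Drum-1 compositions:
  n-pentane: x = 0.137, y = 0.529
  THF: x = 0.098, y = 0.183
  toluene: x = 0.528, y = 0.217
  n-octane: x = 0.237, y = 0.070
Drum-2 feed = drum-1 vapor: z₂ = (0.5293, 0.1834, 0.2171, 0.0703).
Drum 2:
Rachford–Rice: g(ψ₂) = Σ zᵢ(Kᵢ−1)/(1+ψ₂(Kᵢ−1)) = 0.
g(0) = ΣzᵢKᵢ − 1 = 0.623 and g(1) = 1 − Σzᵢ/Kᵢ = -0.539, so a root lies in (0, 1).
Iterate (Newton) starting at ψ₂ = 0.35:
  ψ₂ = 0.350: g = 0.2664, g' = -0.824 → ψ₂ = 0.673
  ψ₂ = 0.673: g = -0.0077, g' = -0.977 → ψ₂ = 0.665
Converged at ψ₂ = 0.665.
  n-pentane: x = 0.264, y = 0.663
  THF: x = 0.161, y = 0.195
  toluene: x = 0.424, y = 0.113
  n-octane: x = 0.152, y = 0.029

x_n-pentane (drum 2) = 0.264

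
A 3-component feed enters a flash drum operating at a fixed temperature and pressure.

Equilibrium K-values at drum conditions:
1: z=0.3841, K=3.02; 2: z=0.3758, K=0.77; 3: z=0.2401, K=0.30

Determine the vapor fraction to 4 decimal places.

Newton iteration, ψ⁰ = 0.5:
  ψ = 0.5000: g = 0.02978, g' = -0.6918 → ψ = 0.5430
  ψ = 0.5430: g = 0.00010, g' = -0.6886 → ψ = 0.5432
Converged at ψ = 0.5432.

ψ = 0.5432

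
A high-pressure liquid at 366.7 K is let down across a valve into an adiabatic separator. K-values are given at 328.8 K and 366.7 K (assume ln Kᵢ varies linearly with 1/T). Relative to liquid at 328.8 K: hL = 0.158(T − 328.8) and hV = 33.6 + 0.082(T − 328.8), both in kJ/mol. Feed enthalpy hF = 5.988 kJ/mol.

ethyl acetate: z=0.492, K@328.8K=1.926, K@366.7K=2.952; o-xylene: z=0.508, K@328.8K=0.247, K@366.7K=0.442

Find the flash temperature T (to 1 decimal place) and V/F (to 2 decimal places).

Adiabatic flash: solve Rachford–Rice at each trial T, then check hF = ψ·hV(T) + (1−ψ)·hL(T).
  T = 328.8 K: K = (1.926, 0.247), RR gives ψ = 0.105, H_out = 3.521 kJ/mol
  T = 366.7 K: K = (2.952, 0.442), RR gives ψ = 0.621, H_out = 25.080 kJ/mol
  T = 347.8 K: K = (2.414, 0.336), RR gives ψ = 0.382, H_out = 15.272 kJ/mol
  T = 338.3 K: K = (2.163, 0.289), RR gives ψ = 0.255, H_out = 9.900 kJ/mol
  T = 333.6 K: K = (2.044, 0.268), RR gives ψ = 0.185, H_out = 6.920 kJ/mol
  T = 331.2 K: K = (1.985, 0.257), RR gives ψ = 0.146, H_out = 5.273 kJ/mol
Linear interpolation between T = 331.2 (H_out = 5.273) and T = 333.6 (H_out = 6.920) on hF = 5.988 gives T ≈ 332.2 K, at which ψ = 0.16.

T = 332.2 K, V/F = 0.16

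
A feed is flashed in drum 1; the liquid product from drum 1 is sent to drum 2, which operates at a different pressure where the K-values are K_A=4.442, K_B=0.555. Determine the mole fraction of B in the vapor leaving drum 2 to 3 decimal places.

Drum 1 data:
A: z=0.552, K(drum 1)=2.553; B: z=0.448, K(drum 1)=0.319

Drum 1:
Material balance + equilibrium reduce to Σ zᵢ(Kᵢ−1)/(1+ψ₁(Kᵢ−1)) = 0.
Feasibility: ΣzᵢKᵢ = 1.552, Σzᵢ/Kᵢ = 1.621 — both > 1, two phases present.
Iterate (Newton) starting at ψ₁ = 0.48:
  ψ₁ = 0.480: g = 0.0379, g' = -0.896 → ψ₁ = 0.522
Converged at ψ₁ = 0.522.
Drum-1 compositions:
  A: x = 0.305, y = 0.778
  B: x = 0.695, y = 0.222
Drum-2 feed = drum-1 liquid: z₂ = (0.3048, 0.6952).
Drum 2:
Material balance + equilibrium reduce to Σ zᵢ(Kᵢ−1)/(1+ψ₂(Kᵢ−1)) = 0.
Check two-phase: ΣzᵢKᵢ = 1.740 > 1 and Σzᵢ/Kᵢ = 1.321 > 1, so g(0) = 0.740 > 0 and g(1) = -0.321 < 0.
Binary case is linear: z₁(K₁−1)(1+ψ₂(K₂−1)) + z₂(K₂−1)(1+ψ₂(K₁−1)) = 0
⇒ ψ₂ = [z₁(K₁−1)+z₂(K₂−1)] / [−(K₁−1)(K₂−1)] = 0.7399/1.5317 = 0.483
  A: x = 0.114, y = 0.509
  B: x = 0.886, y = 0.491

y_B (drum 2) = 0.491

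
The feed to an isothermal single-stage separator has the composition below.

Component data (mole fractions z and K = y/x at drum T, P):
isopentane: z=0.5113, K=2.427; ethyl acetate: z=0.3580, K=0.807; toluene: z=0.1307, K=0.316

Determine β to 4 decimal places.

β = 0.9051

Let β = V/F and solve Σ zᵢ(Kᵢ−1)/(1+β(Kᵢ−1)) = 0.
Check two-phase: ΣzᵢKᵢ = 1.5711 > 1 and Σzᵢ/Kᵢ = 1.0679 > 1, so g(0) = 0.5711 > 0 and g(1) = -0.0679 < 0.
Newton iteration, β⁰ = 0.5:
  β = 0.5000: g = 0.21347, g' = -0.5122 → β = 0.9168
  β = 0.9168: g = -0.00758, g' = -0.6548 → β = 0.9052
  β = 0.9052: g = -0.00009, g' = -0.6394 → β = 0.9051
Converged at β = 0.9051.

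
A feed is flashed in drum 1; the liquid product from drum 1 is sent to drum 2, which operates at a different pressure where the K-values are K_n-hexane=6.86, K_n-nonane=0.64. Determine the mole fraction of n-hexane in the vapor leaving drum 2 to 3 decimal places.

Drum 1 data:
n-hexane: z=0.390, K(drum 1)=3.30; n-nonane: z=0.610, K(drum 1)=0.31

Drum 1:
Let ψ₁ = V/F and solve Σ zᵢ(Kᵢ−1)/(1+ψ₁(Kᵢ−1)) = 0.
Check two-phase: ΣzᵢKᵢ = 1.476 > 1 and Σzᵢ/Kᵢ = 2.086 > 1, so g(0) = 0.476 > 0 and g(1) = -1.086 < 0.
Binary case is linear: z₁(K₁−1)(1+ψ₁(K₂−1)) + z₂(K₂−1)(1+ψ₁(K₁−1)) = 0
⇒ ψ₁ = [z₁(K₁−1)+z₂(K₂−1)] / [−(K₁−1)(K₂−1)] = 0.4761/1.5870 = 0.300
Drum-1 compositions:
  n-hexane: x = 0.231, y = 0.762
  n-nonane: x = 0.769, y = 0.238
Drum-2 feed = drum-1 liquid: z₂ = (0.2308, 0.7692).
Drum 2:
Let ψ₂ = V/F and solve Σ zᵢ(Kᵢ−1)/(1+ψ₂(Kᵢ−1)) = 0.
Feasibility: ΣzᵢKᵢ = 2.075, Σzᵢ/Kᵢ = 1.236 — both > 1, two phases present.
Binary case is linear: z₁(K₁−1)(1+ψ₂(K₂−1)) + z₂(K₂−1)(1+ψ₂(K₁−1)) = 0
⇒ ψ₂ = [z₁(K₁−1)+z₂(K₂−1)] / [−(K₁−1)(K₂−1)] = 1.0754/2.1096 = 0.510
  n-hexane: x = 0.058, y = 0.397
  n-nonane: x = 0.942, y = 0.603

y_n-hexane (drum 2) = 0.397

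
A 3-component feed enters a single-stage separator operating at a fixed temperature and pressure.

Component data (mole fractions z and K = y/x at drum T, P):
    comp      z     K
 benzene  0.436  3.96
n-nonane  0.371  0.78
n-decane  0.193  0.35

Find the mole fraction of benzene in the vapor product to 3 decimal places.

y_benzene = 0.499

Newton iteration, β⁰ = 0.5:
  β = 0.500: g = 0.2428, g' = -0.823 → β = 0.795
  β = 0.795: g = 0.0263, g' = -0.715 → β = 0.832
  β = 0.832: g = -0.0003, g' = -0.732 → β = 0.831
Converged at β = 0.831.
Compositions from xᵢ = zᵢ/(1+β(Kᵢ−1)), yᵢ = Kᵢxᵢ:
  benzene: x = 0.126, y = 0.499
  n-nonane: x = 0.454, y = 0.354
  n-decane: x = 0.420, y = 0.147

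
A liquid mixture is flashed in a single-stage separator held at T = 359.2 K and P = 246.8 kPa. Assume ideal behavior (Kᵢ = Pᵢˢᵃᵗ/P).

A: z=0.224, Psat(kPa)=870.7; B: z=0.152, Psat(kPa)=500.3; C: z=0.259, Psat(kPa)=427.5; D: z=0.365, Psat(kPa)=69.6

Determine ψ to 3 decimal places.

Raoult's law: Kᵢ = Pᵢˢᵃᵗ/P = Pᵢˢᵃᵗ/246.8.
  K_A = 870.7/246.8 = 3.52796, K_B = 500.3/246.8 = 2.02715, K_C = 427.5/246.8 = 1.73217, K_D = 69.6/246.8 = 0.28201
Let ψ = V/F and solve Σ zᵢ(Kᵢ−1)/(1+ψ(Kᵢ−1)) = 0.
g(0) = ΣzᵢKᵢ − 1 = 0.650 and g(1) = 1 − Σzᵢ/Kᵢ = -0.582, so a root lies in (0, 1).
Newton iteration, ψ⁰ = 0.31:
  ψ = 0.310: g = 0.2533, g' = -0.946 → ψ = 0.578
  ψ = 0.578: g = 0.0134, g' = -0.918 → ψ = 0.593
  ψ = 0.593: g = -0.0001, g' = -0.929 → ψ = 0.592
Converged at ψ = 0.592.

ψ = 0.592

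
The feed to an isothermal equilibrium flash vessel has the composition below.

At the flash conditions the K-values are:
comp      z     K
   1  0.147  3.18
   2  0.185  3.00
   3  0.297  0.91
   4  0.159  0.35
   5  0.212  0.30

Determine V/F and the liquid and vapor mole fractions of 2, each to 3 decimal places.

Rachford–Rice: g(V/F) = Σ zᵢ(Kᵢ−1)/(1+V/F(Kᵢ−1)) = 0.
Check two-phase: ΣzᵢKᵢ = 1.412 > 1 and Σzᵢ/Kᵢ = 1.595 > 1, so g(0) = 0.412 > 0 and g(1) = -0.595 < 0.
Newton–Raphson from V/F = 0.5:
  V/F = 0.500: g = -0.0711, g' = -0.741 → V/F = 0.404
Converged at V/F = 0.404.
Compositions from xᵢ = zᵢ/(1+V/F(Kᵢ−1)), yᵢ = Kᵢxᵢ:
  1: x = 0.078, y = 0.248
  2: x = 0.102, y = 0.307
  3: x = 0.308, y = 0.280
  4: x = 0.216, y = 0.075
  5: x = 0.296, y = 0.089

V/F = 0.404, x_2 = 0.102, y_2 = 0.307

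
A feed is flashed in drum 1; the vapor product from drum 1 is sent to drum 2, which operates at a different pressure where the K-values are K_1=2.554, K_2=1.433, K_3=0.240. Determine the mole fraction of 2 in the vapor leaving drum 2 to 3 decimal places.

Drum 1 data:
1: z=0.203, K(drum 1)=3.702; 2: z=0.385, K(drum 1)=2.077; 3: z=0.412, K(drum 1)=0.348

Drum 1:
Rachford–Rice: g(ψ₁) = Σ zᵢ(Kᵢ−1)/(1+ψ₁(Kᵢ−1)) = 0.
Check two-phase: ΣzᵢKᵢ = 1.695 > 1 and Σzᵢ/Kᵢ = 1.424 > 1, so g(0) = 0.695 > 0 and g(1) = -0.424 < 0.
Newton iteration, ψ₁⁰ = 0.66:
  ψ₁ = 0.660: g = -0.0321, g' = -0.884 → ψ₁ = 0.624
  ψ₁ = 0.624: g = -0.0004, g' = -0.863 → ψ₁ = 0.623
Converged at ψ₁ = 0.623.
Drum-1 compositions:
  1: x = 0.076, y = 0.280
  2: x = 0.230, y = 0.478
  3: x = 0.694, y = 0.242
Drum-2 feed = drum-1 vapor: z₂ = (0.2800, 0.4785, 0.2415).
Drum 2:
Newton iteration, ψ₂⁰ = 0.66:
  ψ₂ = 0.660: g = 0.0077, g' = -0.781 → ψ₂ = 0.670
Converged at ψ₂ = 0.670.
  1: x = 0.137, y = 0.350
  2: x = 0.371, y = 0.532
  3: x = 0.492, y = 0.118

y_2 (drum 2) = 0.532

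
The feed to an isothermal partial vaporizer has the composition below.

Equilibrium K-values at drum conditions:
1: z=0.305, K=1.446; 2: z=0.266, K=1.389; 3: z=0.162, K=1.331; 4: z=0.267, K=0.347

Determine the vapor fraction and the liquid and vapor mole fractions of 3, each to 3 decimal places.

ψ = 0.454, x_3 = 0.141, y_3 = 0.187

Newton iteration, ψ⁰ = 0.35:
  ψ = 0.350: g = 0.0308, g' = -0.282 → ψ = 0.459
  ψ = 0.459: g = -0.0018, g' = -0.316 → ψ = 0.454
Converged at ψ = 0.454.
Compositions from xᵢ = zᵢ/(1+ψ(Kᵢ−1)), yᵢ = Kᵢxᵢ:
  1: x = 0.254, y = 0.367
  2: x = 0.226, y = 0.314
  3: x = 0.141, y = 0.187
  4: x = 0.379, y = 0.132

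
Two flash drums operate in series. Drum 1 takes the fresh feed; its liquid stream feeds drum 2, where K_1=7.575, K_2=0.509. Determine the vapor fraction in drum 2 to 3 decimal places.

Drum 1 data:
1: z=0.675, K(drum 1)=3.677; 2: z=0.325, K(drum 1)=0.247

V/F (drum 2) = 0.328

Drum 1:
Newton–Raphson from ψ₁ = 0.5:
  ψ₁ = 0.500: g = 0.3802, g' = -1.359 → ψ₁ = 0.780
  ψ₁ = 0.780: g = -0.0077, g' = -1.589 → ψ₁ = 0.775
Converged at ψ₁ = 0.775.
Drum-1 compositions:
  1: x = 0.220, y = 0.807
  2: x = 0.780, y = 0.193
Drum-2 feed = drum-1 liquid: z₂ = (0.2195, 0.7805).
Drum 2:
Material balance + equilibrium reduce to Σ zᵢ(Kᵢ−1)/(1+ψ₂(Kᵢ−1)) = 0.
Check two-phase: ΣzᵢKᵢ = 2.060 > 1 and Σzᵢ/Kᵢ = 1.562 > 1, so g(0) = 1.060 > 0 and g(1) = -0.562 < 0.
Binary case is linear: z₁(K₁−1)(1+ψ₂(K₂−1)) + z₂(K₂−1)(1+ψ₂(K₁−1)) = 0
⇒ ψ₂ = [z₁(K₁−1)+z₂(K₂−1)] / [−(K₁−1)(K₂−1)] = 1.0602/3.2283 = 0.328
  1: x = 0.069, y = 0.526
  2: x = 0.931, y = 0.474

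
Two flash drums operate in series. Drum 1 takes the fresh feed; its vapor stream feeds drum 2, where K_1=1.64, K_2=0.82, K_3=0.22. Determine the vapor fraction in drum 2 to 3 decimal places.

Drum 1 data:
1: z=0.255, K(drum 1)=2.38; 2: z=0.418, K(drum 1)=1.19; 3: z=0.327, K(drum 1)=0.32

Drum 1:
Iterate (Newton) starting at ψ₁ = 0.5:
  ψ₁ = 0.500: g = -0.0562, g' = -0.530 → ψ₁ = 0.394
  ψ₁ = 0.394: g = -0.0019, g' = -0.499 → ψ₁ = 0.390
Converged at ψ₁ = 0.390.
Drum-1 compositions:
  1: x = 0.166, y = 0.394
  2: x = 0.389, y = 0.463
  3: x = 0.445, y = 0.142
Drum-2 feed = drum-1 vapor: z₂ = (0.3945, 0.4631, 0.1424).
Drum 2:
Rachford–Rice: g(ψ₂) = Σ zᵢ(Kᵢ−1)/(1+ψ₂(Kᵢ−1)) = 0.
Feasibility: ΣzᵢKᵢ = 1.058, Σzᵢ/Kᵢ = 1.453 — both > 1, two phases present.
Newton–Raphson from ψ₂ = 0.58:
  ψ₂ = 0.580: g = -0.1118, g' = -0.394 → ψ₂ = 0.296
  ψ₂ = 0.296: g = -0.0202, g' = -0.277 → ψ₂ = 0.223
  ψ₂ = 0.223: g = -0.0004, g' = -0.267 → ψ₂ = 0.222
Converged at ψ₂ = 0.222.
  1: x = 0.345, y = 0.567
  2: x = 0.482, y = 0.396
  3: x = 0.172, y = 0.038

V/F (drum 2) = 0.222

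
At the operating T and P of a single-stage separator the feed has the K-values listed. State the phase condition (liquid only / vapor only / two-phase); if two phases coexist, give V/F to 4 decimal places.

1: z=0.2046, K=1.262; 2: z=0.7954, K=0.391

ΣzᵢKᵢ = 0.5692; Σzᵢ/Kᵢ = 2.1964.
Since ΣzᵢKᵢ < 1 the mixture is below its bubble point — single liquid phase.

liquid only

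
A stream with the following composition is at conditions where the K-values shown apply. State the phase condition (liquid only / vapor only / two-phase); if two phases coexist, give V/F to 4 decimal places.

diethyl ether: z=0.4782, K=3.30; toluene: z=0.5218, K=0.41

two-phase, V/F = 0.5836

ΣzᵢKᵢ = 1.7920; Σzᵢ/Kᵢ = 1.4176.
Both exceed 1, so a two-phase solution exists.
Material balance + equilibrium reduce to Σ zᵢ(Kᵢ−1)/(1+ψ(Kᵢ−1)) = 0.
Binary case is linear: z₁(K₁−1)(1+ψ(K₂−1)) + z₂(K₂−1)(1+ψ(K₁−1)) = 0
⇒ ψ = [z₁(K₁−1)+z₂(K₂−1)] / [−(K₁−1)(K₂−1)] = 0.79200/1.35700 = 0.5836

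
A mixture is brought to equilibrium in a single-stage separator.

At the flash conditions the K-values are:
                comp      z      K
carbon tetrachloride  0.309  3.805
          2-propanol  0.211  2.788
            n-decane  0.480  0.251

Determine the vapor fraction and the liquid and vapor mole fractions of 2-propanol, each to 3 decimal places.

ψ = 0.489, x_2-propanol = 0.113, y_2-propanol = 0.314

Rachford–Rice: g(ψ) = Σ zᵢ(Kᵢ−1)/(1+ψ(Kᵢ−1)) = 0.
g(0) = ΣzᵢKᵢ − 1 = 0.884 and g(1) = 1 − Σzᵢ/Kᵢ = -1.069, so a root lies in (0, 1).
Newton iteration, ψ⁰ = 0.34:
  ψ = 0.340: g = 0.1959, g' = -1.383 → ψ = 0.482
  ψ = 0.482: g = 0.0089, g' = -1.294 → ψ = 0.489
Converged at ψ = 0.489.
Compositions from xᵢ = zᵢ/(1+ψ(Kᵢ−1)), yᵢ = Kᵢxᵢ:
  carbon tetrachloride: x = 0.130, y = 0.496
  2-propanol: x = 0.113, y = 0.314
  n-decane: x = 0.757, y = 0.190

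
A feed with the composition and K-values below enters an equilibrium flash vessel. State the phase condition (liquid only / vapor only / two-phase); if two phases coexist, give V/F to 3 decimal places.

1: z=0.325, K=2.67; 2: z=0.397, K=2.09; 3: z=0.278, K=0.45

vapor only

ΣzᵢKᵢ = 1.823; Σzᵢ/Kᵢ = 0.929.
Since Σzᵢ/Kᵢ < 1 the mixture is above its dew point — single vapor phase.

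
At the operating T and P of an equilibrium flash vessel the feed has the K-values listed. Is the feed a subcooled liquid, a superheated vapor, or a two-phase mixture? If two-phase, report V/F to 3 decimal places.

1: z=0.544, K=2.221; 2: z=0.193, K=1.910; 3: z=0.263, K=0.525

superheated vapor

ΣzᵢKᵢ = 1.715; Σzᵢ/Kᵢ = 0.847.
Since Σzᵢ/Kᵢ < 1 the mixture is above its dew point — single vapor phase.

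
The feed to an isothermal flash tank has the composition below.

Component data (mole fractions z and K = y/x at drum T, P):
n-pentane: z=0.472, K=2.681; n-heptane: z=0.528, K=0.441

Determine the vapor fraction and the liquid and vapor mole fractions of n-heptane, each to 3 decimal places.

Material balance + equilibrium reduce to Σ zᵢ(Kᵢ−1)/(1+ψ(Kᵢ−1)) = 0.
Feasibility: ΣzᵢKᵢ = 1.498, Σzᵢ/Kᵢ = 1.373 — both > 1, two phases present.
Binary case is linear: z₁(K₁−1)(1+ψ(K₂−1)) + z₂(K₂−1)(1+ψ(K₁−1)) = 0
⇒ ψ = [z₁(K₁−1)+z₂(K₂−1)] / [−(K₁−1)(K₂−1)] = 0.4983/0.9397 = 0.530
Compositions from xᵢ = zᵢ/(1+ψ(Kᵢ−1)), yᵢ = Kᵢxᵢ:
  n-pentane: x = 0.250, y = 0.669
  n-heptane: x = 0.750, y = 0.331

ψ = 0.530, x_n-heptane = 0.750, y_n-heptane = 0.331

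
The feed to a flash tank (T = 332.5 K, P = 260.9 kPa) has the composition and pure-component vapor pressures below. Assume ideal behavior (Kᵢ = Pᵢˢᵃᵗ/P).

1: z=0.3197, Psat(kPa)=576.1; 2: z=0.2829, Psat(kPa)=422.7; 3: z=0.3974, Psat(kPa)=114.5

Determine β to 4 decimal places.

Raoult's law: Kᵢ = Pᵢˢᵃᵗ/P = Pᵢˢᵃᵗ/260.9.
  K_1 = 576.1/260.9 = 2.208126, K_2 = 422.7/260.9 = 1.620161, K_3 = 114.5/260.9 = 0.438865
Newton–Raphson from β = 0.57:
  β = 0.5700: g = 0.03049, g' = -0.4935 → β = 0.6318
  β = 0.6318: g = -0.00037, g' = -0.5066 → β = 0.6311
Converged at β = 0.6311.

β = 0.6311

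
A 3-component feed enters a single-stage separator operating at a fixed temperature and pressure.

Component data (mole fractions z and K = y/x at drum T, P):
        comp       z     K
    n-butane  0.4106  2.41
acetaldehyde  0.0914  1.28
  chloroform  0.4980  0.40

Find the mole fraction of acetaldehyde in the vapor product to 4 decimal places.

Let ψ = V/F and solve Σ zᵢ(Kᵢ−1)/(1+ψ(Kᵢ−1)) = 0.
g(0) = ΣzᵢKᵢ − 1 = 0.3057 and g(1) = 1 − Σzᵢ/Kᵢ = -0.4868, so a root lies in (0, 1).
Iterate (Newton) starting at ψ = 0.66:
  ψ = 0.6600: g = -0.17322, g' = -0.7155 → ψ = 0.4179
  ψ = 0.4179: g = -0.01160, g' = -0.6483 → ψ = 0.4000
Converged at ψ = 0.4000.
Compositions from xᵢ = zᵢ/(1+ψ(Kᵢ−1)), yᵢ = Kᵢxᵢ:
  n-butane: x = 0.2625, y = 0.6327
  acetaldehyde: x = 0.0822, y = 0.1052
  chloroform: x = 0.6553, y = 0.2621

y_acetaldehyde = 0.1052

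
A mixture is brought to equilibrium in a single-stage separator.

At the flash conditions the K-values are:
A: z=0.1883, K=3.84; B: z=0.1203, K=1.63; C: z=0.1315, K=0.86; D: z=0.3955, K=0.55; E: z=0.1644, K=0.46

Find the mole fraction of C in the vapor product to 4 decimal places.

y_C = 0.1186

Rachford–Rice: g(ψ) = Σ zᵢ(Kᵢ−1)/(1+ψ(Kᵢ−1)) = 0.
Check two-phase: ΣzᵢKᵢ = 1.3254 > 1 and Σzᵢ/Kᵢ = 1.3522 > 1, so g(0) = 0.3254 > 0 and g(1) = -0.3522 < 0.
Newton iteration, ψ⁰ = 0.61:
  ψ = 0.6100: g = -0.14736, g' = -0.4902 → ψ = 0.3094
  ψ = 0.3094: g = 0.01550, g' = -0.6438 → ψ = 0.3335
  ψ = 0.3335: g = 0.00031, g' = -0.6182 → ψ = 0.3340
Converged at ψ = 0.3340.
Compositions from xᵢ = zᵢ/(1+ψ(Kᵢ−1)), yᵢ = Kᵢxᵢ:
  A: x = 0.0966, y = 0.3711
  B: x = 0.0994, y = 0.1620
  C: x = 0.1379, y = 0.1186
  D: x = 0.4654, y = 0.2560
  E: x = 0.2006, y = 0.0923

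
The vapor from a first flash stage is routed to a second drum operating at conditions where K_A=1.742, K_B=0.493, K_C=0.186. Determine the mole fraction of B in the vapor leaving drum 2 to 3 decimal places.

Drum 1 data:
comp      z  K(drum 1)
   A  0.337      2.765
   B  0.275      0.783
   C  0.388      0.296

y_B (drum 2) = 0.149

Drum 1:
Newton iteration, ψ₁⁰ = 0.5:
  ψ₁ = 0.500: g = -0.1725, g' = -0.770 → ψ₁ = 0.276
  ψ₁ = 0.276: g = -0.0026, g' = -0.786 → ψ₁ = 0.273
Converged at ψ₁ = 0.273.
Drum-1 compositions:
  A: x = 0.227, y = 0.629
  B: x = 0.292, y = 0.229
  C: x = 0.480, y = 0.142
Drum-2 feed = drum-1 vapor: z₂ = (0.6290, 0.2289, 0.1421).
Drum 2:
Iterate (Newton) starting at ψ₂ = 0.5:
  ψ₂ = 0.500: g = -0.0101, g' = -0.558 → ψ₂ = 0.482
Converged at ψ₂ = 0.482.
  A: x = 0.463, y = 0.807
  B: x = 0.303, y = 0.149
  C: x = 0.234, y = 0.043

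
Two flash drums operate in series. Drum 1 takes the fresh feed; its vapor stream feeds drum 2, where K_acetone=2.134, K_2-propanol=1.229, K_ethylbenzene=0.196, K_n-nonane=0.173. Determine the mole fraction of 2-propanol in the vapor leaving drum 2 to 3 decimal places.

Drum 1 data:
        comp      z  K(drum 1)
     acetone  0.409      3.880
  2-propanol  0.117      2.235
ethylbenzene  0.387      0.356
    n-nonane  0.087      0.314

y_2-propanol (drum 2) = 0.162

Drum 1:
Rachford–Rice: g(ψ₁) = Σ zᵢ(Kᵢ−1)/(1+ψ₁(Kᵢ−1)) = 0.
g(0) = ΣzᵢKᵢ − 1 = 1.014 and g(1) = 1 − Σzᵢ/Kᵢ = -0.522, so a root lies in (0, 1).
Iterate (Newton) starting at ψ₁ = 0.47:
  ψ₁ = 0.470: g = 0.1464, g' = -1.103 → ψ₁ = 0.603
  ψ₁ = 0.603: g = 0.0043, g' = -1.060 → ψ₁ = 0.607
Converged at ψ₁ = 0.607.
Drum-1 compositions:
  acetone: x = 0.149, y = 0.578
  2-propanol: x = 0.067, y = 0.149
  ethylbenzene: x = 0.635, y = 0.226
  n-nonane: x = 0.149, y = 0.047
Drum-2 feed = drum-1 vapor: z₂ = (0.5776, 0.1495, 0.2261, 0.0468).
Drum 2:
Newton–Raphson from ψ₂ = 0.42:
  ψ₂ = 0.420: g = 0.1411, g' = -0.756 → ψ₂ = 0.607
  ψ₂ = 0.607: g = -0.0146, g' = -0.953 → ψ₂ = 0.591
Converged at ψ₂ = 0.591.
  acetone: x = 0.346, y = 0.738
  2-propanol: x = 0.132, y = 0.162
  ethylbenzene: x = 0.431, y = 0.084
  n-nonane: x = 0.092, y = 0.016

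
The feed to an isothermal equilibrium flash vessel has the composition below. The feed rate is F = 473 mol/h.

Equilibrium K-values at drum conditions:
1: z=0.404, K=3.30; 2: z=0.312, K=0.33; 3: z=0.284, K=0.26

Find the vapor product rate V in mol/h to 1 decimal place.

V = 148.9 mol/h

Material balance + equilibrium reduce to Σ zᵢ(Kᵢ−1)/(1+V/F(Kᵢ−1)) = 0.
g(0) = ΣzᵢKᵢ − 1 = 0.510 and g(1) = 1 − Σzᵢ/Kᵢ = -1.160, so a root lies in (0, 1).
Newton iteration, V/F⁰ = 0.5:
  V/F = 0.500: g = -0.2157, g' = -1.171 → V/F = 0.316
  V/F = 0.316: g = -0.0011, g' = -1.207 → V/F = 0.315
Converged at V/F = 0.315.
Then V = V/F·F = 0.3149·473 = 148.9 mol/h and L = F − V = 324.1 mol/h.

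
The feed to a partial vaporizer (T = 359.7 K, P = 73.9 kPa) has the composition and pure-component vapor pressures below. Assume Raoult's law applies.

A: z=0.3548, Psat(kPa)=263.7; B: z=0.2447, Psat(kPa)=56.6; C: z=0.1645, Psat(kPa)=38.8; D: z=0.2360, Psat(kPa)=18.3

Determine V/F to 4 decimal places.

V/F = 0.4397

Raoult's law: Kᵢ = Pᵢˢᵃᵗ/P = Pᵢˢᵃᵗ/73.9.
  K_A = 263.7/73.9 = 3.568336, K_B = 56.6/73.9 = 0.765900, K_C = 38.8/73.9 = 0.525034, K_D = 18.3/73.9 = 0.247632
Rachford–Rice: g(V/F) = Σ zᵢ(Kᵢ−1)/(1+V/F(Kᵢ−1)) = 0.
g(0) = ΣzᵢKᵢ − 1 = 0.5983 and g(1) = 1 − Σzᵢ/Kᵢ = -0.6853, so a root lies in (0, 1).
Newton iteration, V/F⁰ = 0.5:
  V/F = 0.5000: g = -0.05304, g' = -0.8729 → V/F = 0.4392
  V/F = 0.4392: g = 0.00042, g' = -0.8907 → V/F = 0.4397
Converged at V/F = 0.4397.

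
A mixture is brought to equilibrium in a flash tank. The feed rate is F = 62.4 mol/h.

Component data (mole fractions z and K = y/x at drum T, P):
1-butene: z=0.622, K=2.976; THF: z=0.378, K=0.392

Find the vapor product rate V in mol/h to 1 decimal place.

V = 51.9 mol/h

Rachford–Rice: g(V/F) = Σ zᵢ(Kᵢ−1)/(1+V/F(Kᵢ−1)) = 0.
Feasibility: ΣzᵢKᵢ = 1.999, Σzᵢ/Kᵢ = 1.173 — both > 1, two phases present.
Newton–Raphson from V/F = 0.5:
  V/F = 0.500: g = 0.2880, g' = -0.903 → V/F = 0.819
  V/F = 0.819: g = 0.0116, g' = -0.909 → V/F = 0.832
Converged at V/F = 0.832.
Then V = V/F·F = 0.8317·62.4 = 51.9 mol/h and L = F − V = 10.5 mol/h.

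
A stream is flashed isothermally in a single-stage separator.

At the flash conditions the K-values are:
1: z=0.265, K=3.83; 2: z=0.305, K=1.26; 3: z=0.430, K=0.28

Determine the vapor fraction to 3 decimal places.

Let ψ = V/F and solve Σ zᵢ(Kᵢ−1)/(1+ψ(Kᵢ−1)) = 0.
Feasibility: ΣzᵢKᵢ = 1.520, Σzᵢ/Kᵢ = 1.847 — both > 1, two phases present.
Newton iteration, ψ⁰ = 0.62:
  ψ = 0.620: g = -0.2187, g' = -1.022 → ψ = 0.406
  ψ = 0.406: g = -0.0168, g' = -0.922 → ψ = 0.388
Converged at ψ = 0.388.

ψ = 0.388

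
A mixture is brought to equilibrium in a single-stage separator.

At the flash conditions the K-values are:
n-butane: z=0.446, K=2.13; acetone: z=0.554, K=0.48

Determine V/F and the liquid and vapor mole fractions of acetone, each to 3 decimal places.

V/F = 0.367, x_acetone = 0.685, y_acetone = 0.329

Newton iteration, V/F⁰ = 0.5:
  V/F = 0.500: g = -0.0673, g' = -0.506 → V/F = 0.367
Converged at V/F = 0.367.
Compositions from xᵢ = zᵢ/(1+V/F(Kᵢ−1)), yᵢ = Kᵢxᵢ:
  n-butane: x = 0.315, y = 0.671
  acetone: x = 0.685, y = 0.329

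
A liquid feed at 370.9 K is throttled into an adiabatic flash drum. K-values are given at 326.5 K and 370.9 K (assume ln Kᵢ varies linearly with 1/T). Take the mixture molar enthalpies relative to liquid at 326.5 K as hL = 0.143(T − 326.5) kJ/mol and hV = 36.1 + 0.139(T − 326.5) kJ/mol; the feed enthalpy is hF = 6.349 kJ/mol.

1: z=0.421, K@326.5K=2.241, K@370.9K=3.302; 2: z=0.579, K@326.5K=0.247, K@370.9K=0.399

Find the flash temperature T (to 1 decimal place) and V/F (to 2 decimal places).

Adiabatic flash: solve Rachford–Rice at each trial T, then check hF = ψ·hV(T) + (1−ψ)·hL(T).
  T = 326.5 K: K = (2.241, 0.247), RR gives ψ = 0.093, H_out = 3.341 kJ/mol
  T = 370.9 K: K = (3.302, 0.399), RR gives ψ = 0.449, H_out = 22.478 kJ/mol
  T = 348.7 K: K = (2.754, 0.319), RR gives ψ = 0.288, H_out = 13.542 kJ/mol
  T = 337.6 K: K = (2.493, 0.282), RR gives ψ = 0.198, H_out = 8.737 kJ/mol
  T = 332.1 K: K = (2.367, 0.264), RR gives ψ = 0.149, H_out = 6.161 kJ/mol
  T = 334.9 K: K = (2.431, 0.273), RR gives ψ = 0.174, H_out = 7.493 kJ/mol
  T = 333.5 K: K = (2.399, 0.269), RR gives ψ = 0.162, H_out = 6.833 kJ/mol
Linear interpolation between T = 332.1 (H_out = 6.161) and T = 333.5 (H_out = 6.833) on hF = 6.349 gives T ≈ 332.5 K, at which ψ = 0.15.

T = 332.5 K, V/F = 0.15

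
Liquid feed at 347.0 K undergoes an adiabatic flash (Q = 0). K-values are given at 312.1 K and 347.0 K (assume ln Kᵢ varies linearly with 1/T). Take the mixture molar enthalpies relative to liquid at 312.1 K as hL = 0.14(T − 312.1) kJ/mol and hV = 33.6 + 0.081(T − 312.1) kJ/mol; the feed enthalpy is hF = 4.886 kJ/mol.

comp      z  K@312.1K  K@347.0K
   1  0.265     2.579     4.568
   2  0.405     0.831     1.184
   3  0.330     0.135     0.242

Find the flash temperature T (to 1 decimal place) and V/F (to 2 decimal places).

T = 315.5 K, V/F = 0.13

Adiabatic flash: solve Rachford–Rice at each trial T, then check hF = ψ·hV(T) + (1−ψ)·hL(T).
  T = 312.1 K: K = (2.579, 0.831, 0.135), RR gives ψ = 0.074, H_out = 2.502 kJ/mol
  T = 347.0 K: K = (4.568, 1.184, 0.242), RR gives ψ = 0.505, H_out = 20.827 kJ/mol
  T = 329.6 K: K = (3.488, 1.002, 0.184), RR gives ψ = 0.323, H_out = 12.984 kJ/mol
  T = 320.9 K: K = (3.014, 0.915, 0.158), RR gives ψ = 0.213, H_out = 8.281 kJ/mol
  T = 316.5 K: K = (2.791, 0.873, 0.146), RR gives ψ = 0.148, H_out = 5.557 kJ/mol
  T = 314.3 K: K = (2.684, 0.852, 0.141), RR gives ψ = 0.113, H_out = 4.077 kJ/mol
Linear interpolation between T = 314.3 (H_out = 4.077) and T = 316.5 (H_out = 5.557) on hF = 4.886 gives T ≈ 315.5 K, at which ψ = 0.13.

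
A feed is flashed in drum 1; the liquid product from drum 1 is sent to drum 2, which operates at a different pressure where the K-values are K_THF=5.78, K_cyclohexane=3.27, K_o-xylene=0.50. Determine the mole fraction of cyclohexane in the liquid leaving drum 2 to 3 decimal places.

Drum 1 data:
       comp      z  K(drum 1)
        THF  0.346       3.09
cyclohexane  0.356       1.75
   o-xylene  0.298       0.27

Drum 1:
Rachford–Rice: g(ψ₁) = Σ zᵢ(Kᵢ−1)/(1+ψ₁(Kᵢ−1)) = 0.
g(0) = ΣzᵢKᵢ − 1 = 0.773 and g(1) = 1 − Σzᵢ/Kᵢ = -0.419, so a root lies in (0, 1).
Newton iteration, ψ₁⁰ = 0.5:
  ψ₁ = 0.500: g = 0.2052, g' = -0.861 → ψ₁ = 0.738
  ψ₁ = 0.738: g = -0.0156, g' = -1.064 → ψ₁ = 0.724
  ψ₁ = 0.724: g = -0.0002, g' = -1.037 → ψ₁ = 0.723
Converged at ψ₁ = 0.723.
Drum-1 compositions:
  THF: x = 0.138, y = 0.426
  cyclohexane: x = 0.231, y = 0.404
  o-xylene: x = 0.631, y = 0.170
Drum-2 feed = drum-1 liquid: z₂ = (0.1377, 0.2308, 0.6315).
Drum 2:
Rachford–Rice: g(ψ₂) = Σ zᵢ(Kᵢ−1)/(1+ψ₂(Kᵢ−1)) = 0.
Check two-phase: ΣzᵢKᵢ = 1.867 > 1 and Σzᵢ/Kᵢ = 1.357 > 1, so g(0) = 0.867 > 0 and g(1) = -0.357 < 0.
Newton iteration, ψ₂⁰ = 0.32:
  ψ₂ = 0.320: g = 0.1879, g' = -1.115 → ψ₂ = 0.489
  ψ₂ = 0.489: g = 0.0280, g' = -0.827 → ψ₂ = 0.522
  ψ₂ = 0.522: g = 0.0005, g' = -0.795 → ψ₂ = 0.523
Converged at ψ₂ = 0.523.
  THF: x = 0.039, y = 0.227
  cyclohexane: x = 0.106, y = 0.345
  o-xylene: x = 0.855, y = 0.428

x_cyclohexane (drum 2) = 0.106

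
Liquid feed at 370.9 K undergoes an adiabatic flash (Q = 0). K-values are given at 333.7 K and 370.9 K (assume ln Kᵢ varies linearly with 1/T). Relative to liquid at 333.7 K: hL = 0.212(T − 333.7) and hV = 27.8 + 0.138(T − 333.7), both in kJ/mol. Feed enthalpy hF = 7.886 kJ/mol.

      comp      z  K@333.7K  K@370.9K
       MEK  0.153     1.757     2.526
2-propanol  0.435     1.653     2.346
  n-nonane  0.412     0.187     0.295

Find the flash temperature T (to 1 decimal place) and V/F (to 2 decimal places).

Adiabatic flash: solve Rachford–Rice at each trial T, then check hF = ψ·hV(T) + (1−ψ)·hL(T).
  T = 333.7 K: K = (1.757, 1.653, 0.187), RR gives ψ = 0.117, H_out = 3.259 kJ/mol
  T = 370.9 K: K = (2.526, 2.346, 0.295), RR gives ψ = 0.538, H_out = 21.358 kJ/mol
  T = 352.3 K: K = (2.127, 1.988, 0.238), RR gives ψ = 0.369, H_out = 13.682 kJ/mol
  T = 343.0 K: K = (1.938, 1.817, 0.212), RR gives ψ = 0.260, H_out = 9.018 kJ/mol
  T = 338.4 K: K = (1.848, 1.735, 0.199), RR gives ψ = 0.195, H_out = 6.349 kJ/mol
  T = 340.7 K: K = (1.893, 1.776, 0.205), RR gives ψ = 0.229, H_out = 7.721 kJ/mol
Linear interpolation between T = 340.7 (H_out = 7.721) and T = 343.0 (H_out = 9.018) on hF = 7.886 gives T ≈ 341.0 K, at which ψ = 0.23.

T = 341.0 K, V/F = 0.23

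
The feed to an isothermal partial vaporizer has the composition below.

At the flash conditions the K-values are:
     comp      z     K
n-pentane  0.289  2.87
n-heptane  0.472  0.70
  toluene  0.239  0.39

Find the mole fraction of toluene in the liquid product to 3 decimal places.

x_toluene = 0.297

Iterate (Newton) starting at ψ = 0.5:
  ψ = 0.500: g = -0.0971, g' = -0.513 → ψ = 0.311
  ψ = 0.311: g = 0.0058, g' = -0.591 → ψ = 0.320
  ψ = 0.320: g = 0.0000, g' = -0.585 → ψ = 0.321
Converged at ψ = 0.321.
Compositions from xᵢ = zᵢ/(1+ψ(Kᵢ−1)), yᵢ = Kᵢxᵢ:
  n-pentane: x = 0.181, y = 0.519
  n-heptane: x = 0.522, y = 0.366
  toluene: x = 0.297, y = 0.116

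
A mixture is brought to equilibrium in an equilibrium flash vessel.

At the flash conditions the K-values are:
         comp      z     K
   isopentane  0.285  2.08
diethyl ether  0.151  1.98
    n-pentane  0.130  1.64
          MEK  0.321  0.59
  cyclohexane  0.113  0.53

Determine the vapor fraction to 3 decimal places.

Material balance + equilibrium reduce to Σ zᵢ(Kᵢ−1)/(1+ψ(Kᵢ−1)) = 0.
g(0) = ΣzᵢKᵢ − 1 = 0.354 and g(1) = 1 − Σzᵢ/Kᵢ = -0.050, so a root lies in (0, 1).
Iterate (Newton) starting at ψ = 0.5:
  ψ = 0.500: g = 0.1272, g' = -0.364 → ψ = 0.849
  ψ = 0.849: g = 0.0048, g' = -0.352 → ψ = 0.863
Converged at ψ = 0.863.

ψ = 0.863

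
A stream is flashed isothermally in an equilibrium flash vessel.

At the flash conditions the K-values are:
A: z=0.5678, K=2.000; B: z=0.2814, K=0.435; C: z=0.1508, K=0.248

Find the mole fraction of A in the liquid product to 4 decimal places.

Rachford–Rice: g(V/F) = Σ zᵢ(Kᵢ−1)/(1+V/F(Kᵢ−1)) = 0.
Check two-phase: ΣzᵢKᵢ = 1.2954 > 1 and Σzᵢ/Kᵢ = 1.5389 > 1, so g(0) = 0.2954 > 0 and g(1) = -0.5389 < 0.
Iterate (Newton) starting at V/F = 0.5:
  V/F = 0.5000: g = -0.02479, g' = -0.6459 → V/F = 0.4616
  V/F = 0.4616: g = -0.00031, g' = -0.6303 → V/F = 0.4611
Converged at V/F = 0.4611.
Compositions from xᵢ = zᵢ/(1+V/F(Kᵢ−1)), yᵢ = Kᵢxᵢ:
  A: x = 0.3886, y = 0.7772
  B: x = 0.3805, y = 0.1655
  C: x = 0.2308, y = 0.0573

x_A = 0.3886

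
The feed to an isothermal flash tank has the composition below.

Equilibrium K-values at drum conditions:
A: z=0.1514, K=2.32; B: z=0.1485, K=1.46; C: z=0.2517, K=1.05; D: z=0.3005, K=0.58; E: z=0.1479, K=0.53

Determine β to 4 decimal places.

β = 0.2648

Rachford–Rice: g(β) = Σ zᵢ(Kᵢ−1)/(1+β(Kᵢ−1)) = 0.
g(0) = ΣzᵢKᵢ − 1 = 0.0850 and g(1) = 1 − Σzᵢ/Kᵢ = -0.2038, so a root lies in (0, 1).
Newton iteration, β⁰ = 0.31:
  β = 0.3100: g = -0.01248, g' = -0.2723 → β = 0.2642
  β = 0.2642: g = 0.00017, g' = -0.2803 → β = 0.2648
Converged at β = 0.2648.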